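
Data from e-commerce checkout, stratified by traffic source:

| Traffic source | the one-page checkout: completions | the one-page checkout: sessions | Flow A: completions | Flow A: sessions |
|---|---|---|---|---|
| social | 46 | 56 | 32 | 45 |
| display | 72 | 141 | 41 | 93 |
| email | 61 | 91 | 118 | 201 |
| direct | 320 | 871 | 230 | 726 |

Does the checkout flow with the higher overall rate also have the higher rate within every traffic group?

Social: the one-page checkout 46/56 = 82.1%, Flow A 32/45 = 71.1% → the one-page checkout
Display: the one-page checkout 72/141 = 51.1%, Flow A 41/93 = 44.1% → the one-page checkout
Email: the one-page checkout 61/91 = 67.0%, Flow A 118/201 = 58.7% → the one-page checkout
Direct: the one-page checkout 320/871 = 36.7%, Flow A 230/726 = 31.7% → the one-page checkout
Overall: the one-page checkout 499/1159 = 43.1%, Flow A 421/1065 = 39.5% → the one-page checkout
The one-page checkout wins overall and in every traffic group — no reversal.

Yes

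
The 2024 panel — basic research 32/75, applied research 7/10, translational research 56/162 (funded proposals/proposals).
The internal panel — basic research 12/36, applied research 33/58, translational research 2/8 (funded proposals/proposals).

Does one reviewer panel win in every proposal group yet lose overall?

Yes

Basic research: the 2024 panel 32/75 = 42.7%, the internal panel 12/36 = 33.3% → the 2024 panel
Applied research: the 2024 panel 7/10 = 70.0%, the internal panel 33/58 = 56.9% → the 2024 panel
Translational research: the 2024 panel 56/162 = 34.6%, the internal panel 2/8 = 25.0% → the 2024 panel
Overall: the 2024 panel 95/247 = 38.5%, the internal panel 47/102 = 46.1% → the internal panel
The 2024 panel wins each proposal group but the internal panel wins overall — the comparison reverses. The 2024 panel's proposals skew toward translational research, which has a lower base rate.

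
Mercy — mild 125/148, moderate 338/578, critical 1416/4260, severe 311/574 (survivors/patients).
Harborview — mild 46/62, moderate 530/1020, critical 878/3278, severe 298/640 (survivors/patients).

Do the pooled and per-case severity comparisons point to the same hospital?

Yes

Mild: Mercy 125/148 = 84.5%, Harborview 46/62 = 74.2% → Mercy
Moderate: Mercy 338/578 = 58.5%, Harborview 530/1020 = 52.0% → Mercy
Critical: Mercy 1416/4260 = 33.2%, Harborview 878/3278 = 26.8% → Mercy
Severe: Mercy 311/574 = 54.2%, Harborview 298/640 = 46.6% → Mercy
Overall: Mercy 2190/5560 = 39.4%, Harborview 1752/5000 = 35.0% → Mercy
Mercy wins overall and in every case group — no reversal.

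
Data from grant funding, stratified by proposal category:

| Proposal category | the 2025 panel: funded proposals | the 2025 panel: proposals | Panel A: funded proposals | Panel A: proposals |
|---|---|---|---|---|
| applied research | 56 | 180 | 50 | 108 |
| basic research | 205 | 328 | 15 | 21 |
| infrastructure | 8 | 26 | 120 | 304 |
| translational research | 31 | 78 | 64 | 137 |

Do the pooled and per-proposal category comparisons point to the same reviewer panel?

No

Applied research: the 2025 panel 56/180 = 31.1%, Panel A 50/108 = 46.3% → Panel A
Basic research: the 2025 panel 205/328 = 62.5%, Panel A 15/21 = 71.4% → Panel A
Infrastructure: the 2025 panel 8/26 = 30.8%, Panel A 120/304 = 39.5% → Panel A
Translational research: the 2025 panel 31/78 = 39.7%, Panel A 64/137 = 46.7% → Panel A
Overall: the 2025 panel 300/612 = 49.0%, Panel A 249/570 = 43.7% → the 2025 panel
Panel A wins each proposal group but the 2025 panel wins overall — the comparison reverses. Panel A's proposals skew toward infrastructure, which has a lower base rate.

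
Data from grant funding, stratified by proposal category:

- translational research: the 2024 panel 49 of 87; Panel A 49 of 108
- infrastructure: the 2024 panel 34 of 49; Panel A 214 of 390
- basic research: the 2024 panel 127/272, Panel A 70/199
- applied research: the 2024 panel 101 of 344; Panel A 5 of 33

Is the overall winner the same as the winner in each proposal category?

Translational research: the 2024 panel 49/87 = 56.3%, Panel A 49/108 = 45.4% → the 2024 panel
Infrastructure: the 2024 panel 34/49 = 69.4%, Panel A 214/390 = 54.9% → the 2024 panel
Basic research: the 2024 panel 127/272 = 46.7%, Panel A 70/199 = 35.2% → the 2024 panel
Applied research: the 2024 panel 101/344 = 29.4%, Panel A 5/33 = 15.2% → the 2024 panel
Overall: the 2024 panel 311/752 = 41.4%, Panel A 338/730 = 46.3% → Panel A
The 2024 panel wins each proposal group but Panel A wins overall — the comparison reverses. The 2024 panel's proposals skew toward applied research, which has a lower base rate.

No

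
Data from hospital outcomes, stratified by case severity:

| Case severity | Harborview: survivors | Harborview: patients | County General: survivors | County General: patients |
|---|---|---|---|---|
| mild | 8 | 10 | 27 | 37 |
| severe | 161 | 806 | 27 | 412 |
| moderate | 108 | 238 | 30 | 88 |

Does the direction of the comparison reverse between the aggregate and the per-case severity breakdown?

No

Mild: Harborview 8/10 = 80.0%, County General 27/37 = 73.0% → Harborview
Severe: Harborview 161/806 = 20.0%, County General 27/412 = 6.6% → Harborview
Moderate: Harborview 108/238 = 45.4%, County General 30/88 = 34.1% → Harborview
Overall: Harborview 277/1054 = 26.3%, County General 84/537 = 15.6% → Harborview
Harborview wins overall and in every case group — no reversal.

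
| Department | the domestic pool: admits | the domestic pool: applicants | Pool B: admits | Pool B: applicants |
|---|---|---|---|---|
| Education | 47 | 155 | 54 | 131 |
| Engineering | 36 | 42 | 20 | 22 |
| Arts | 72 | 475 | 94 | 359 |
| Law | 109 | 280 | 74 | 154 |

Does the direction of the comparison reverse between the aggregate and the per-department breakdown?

Education: the domestic pool 47/155 = 30.3%, Pool B 54/131 = 41.2% → Pool B
Engineering: the domestic pool 36/42 = 85.7%, Pool B 20/22 = 90.9% → Pool B
Arts: the domestic pool 72/475 = 15.2%, Pool B 94/359 = 26.2% → Pool B
Law: the domestic pool 109/280 = 38.9%, Pool B 74/154 = 48.1% → Pool B
Overall: the domestic pool 264/952 = 27.7%, Pool B 242/666 = 36.3% → Pool B
Pool B wins overall and in every department group — no reversal.

No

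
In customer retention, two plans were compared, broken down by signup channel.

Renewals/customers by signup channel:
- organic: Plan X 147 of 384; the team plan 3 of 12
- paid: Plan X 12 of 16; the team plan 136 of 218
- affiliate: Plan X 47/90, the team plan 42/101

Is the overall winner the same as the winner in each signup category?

No

Organic: Plan X 147/384 = 38.3%, the team plan 3/12 = 25.0% → Plan X
Paid: Plan X 12/16 = 75.0%, the team plan 136/218 = 62.4% → Plan X
Affiliate: Plan X 47/90 = 52.2%, the team plan 42/101 = 41.6% → Plan X
Overall: Plan X 206/490 = 42.0%, the team plan 181/331 = 54.7% → the team plan
Plan X wins each signup group but the team plan wins overall — the comparison reverses. Plan X's customers skew toward organic, which has a lower base rate.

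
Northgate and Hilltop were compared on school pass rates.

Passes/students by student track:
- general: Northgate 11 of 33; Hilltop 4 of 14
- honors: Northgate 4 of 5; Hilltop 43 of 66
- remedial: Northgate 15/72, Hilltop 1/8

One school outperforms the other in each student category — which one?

Northgate

General: Northgate 11/33 = 33.3%, Hilltop 4/14 = 28.6% → Northgate
Honors: Northgate 4/5 = 80.0%, Hilltop 43/66 = 65.2% → Northgate
Remedial: Northgate 15/72 = 20.8%, Hilltop 1/8 = 12.5% → Northgate
Northgate has the higher rate in all 3 groups.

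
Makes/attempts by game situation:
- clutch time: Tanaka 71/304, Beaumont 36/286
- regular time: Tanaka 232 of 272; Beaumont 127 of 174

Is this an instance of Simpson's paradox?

No

Clutch time: Tanaka 71/304 = 23.4%, Beaumont 36/286 = 12.6% → Tanaka
Regular time: Tanaka 232/272 = 85.3%, Beaumont 127/174 = 73.0% → Tanaka
Overall: Tanaka 303/576 = 52.6%, Beaumont 163/460 = 35.4% → Tanaka
Tanaka wins overall and in every game group — no reversal.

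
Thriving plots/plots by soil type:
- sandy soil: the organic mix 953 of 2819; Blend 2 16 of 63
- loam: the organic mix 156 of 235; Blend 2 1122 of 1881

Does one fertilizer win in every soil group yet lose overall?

Yes

Sandy soil: the organic mix 953/2819 = 33.8%, Blend 2 16/63 = 25.4% → the organic mix
Loam: the organic mix 156/235 = 66.4%, Blend 2 1122/1881 = 59.6% → the organic mix
Overall: the organic mix 1109/3054 = 36.3%, Blend 2 1138/1944 = 58.5% → Blend 2
The organic mix wins each soil group but Blend 2 wins overall — the comparison reverses. The organic mix's plots skew toward sandy soil, which has a lower base rate.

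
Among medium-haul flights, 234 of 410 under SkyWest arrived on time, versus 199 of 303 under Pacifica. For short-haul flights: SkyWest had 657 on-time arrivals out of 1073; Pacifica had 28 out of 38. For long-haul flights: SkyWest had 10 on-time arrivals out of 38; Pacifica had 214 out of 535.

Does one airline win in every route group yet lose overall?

Yes

Medium-haul: SkyWest 234/410 = 57.1%, Pacifica 199/303 = 65.7% → Pacifica
Short-haul: SkyWest 657/1073 = 61.2%, Pacifica 28/38 = 73.7% → Pacifica
Long-haul: SkyWest 10/38 = 26.3%, Pacifica 214/535 = 40.0% → Pacifica
Overall: SkyWest 901/1521 = 59.2%, Pacifica 441/876 = 50.3% → SkyWest
Pacifica wins each route group but SkyWest wins overall — the comparison reverses. Pacifica's flights skew toward long-haul, which has a lower base rate.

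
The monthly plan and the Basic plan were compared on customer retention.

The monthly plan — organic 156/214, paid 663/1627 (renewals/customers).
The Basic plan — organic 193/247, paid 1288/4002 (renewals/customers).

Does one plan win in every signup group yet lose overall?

No

Organic: the monthly plan 156/214 = 72.9%, the Basic plan 193/247 = 78.1% → the Basic plan
Paid: the monthly plan 663/1627 = 40.7%, the Basic plan 1288/4002 = 32.2% → the monthly plan
Overall: the monthly plan 819/1841 = 44.5%, the Basic plan 1481/4249 = 34.9% → the monthly plan
Neither sweeps: the monthly plan wins 1 of 2 groups, the Basic plan wins 1. The monthly plan wins overall but not every group — no Simpson reversal.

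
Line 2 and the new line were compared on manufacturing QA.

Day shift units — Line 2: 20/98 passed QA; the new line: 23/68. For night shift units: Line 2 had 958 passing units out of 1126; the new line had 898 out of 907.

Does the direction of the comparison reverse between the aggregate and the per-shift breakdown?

No

Day shift: Line 2 20/98 = 20.4%, the new line 23/68 = 33.8% → the new line
Night shift: Line 2 958/1126 = 85.1%, the new line 898/907 = 99.0% → the new line
Overall: Line 2 978/1224 = 79.9%, the new line 921/975 = 94.5% → the new line
The new line wins overall and in every shift group — no reversal.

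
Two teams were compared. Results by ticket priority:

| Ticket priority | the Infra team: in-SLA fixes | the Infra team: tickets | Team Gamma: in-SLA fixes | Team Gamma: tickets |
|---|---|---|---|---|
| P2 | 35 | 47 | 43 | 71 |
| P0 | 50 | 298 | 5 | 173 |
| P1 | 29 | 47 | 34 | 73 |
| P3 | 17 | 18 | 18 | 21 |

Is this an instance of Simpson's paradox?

No

P2: the Infra team 35/47 = 74.5%, Team Gamma 43/71 = 60.6% → the Infra team
P0: the Infra team 50/298 = 16.8%, Team Gamma 5/173 = 2.9% → the Infra team
P1: the Infra team 29/47 = 61.7%, Team Gamma 34/73 = 46.6% → the Infra team
P3: the Infra team 17/18 = 94.4%, Team Gamma 18/21 = 85.7% → the Infra team
Overall: the Infra team 131/410 = 32.0%, Team Gamma 100/338 = 29.6% → the Infra team
The Infra team wins overall and in every ticket group — no reversal.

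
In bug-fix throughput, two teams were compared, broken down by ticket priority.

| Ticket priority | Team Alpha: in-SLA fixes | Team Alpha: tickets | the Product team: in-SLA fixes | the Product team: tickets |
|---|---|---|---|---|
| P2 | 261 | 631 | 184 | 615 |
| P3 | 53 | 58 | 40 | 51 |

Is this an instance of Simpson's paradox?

P2: Team Alpha 261/631 = 41.4%, the Product team 184/615 = 29.9% → Team Alpha
P3: Team Alpha 53/58 = 91.4%, the Product team 40/51 = 78.4% → Team Alpha
Overall: Team Alpha 314/689 = 45.6%, the Product team 224/666 = 33.6% → Team Alpha
Team Alpha wins overall and in every ticket group — no reversal.

No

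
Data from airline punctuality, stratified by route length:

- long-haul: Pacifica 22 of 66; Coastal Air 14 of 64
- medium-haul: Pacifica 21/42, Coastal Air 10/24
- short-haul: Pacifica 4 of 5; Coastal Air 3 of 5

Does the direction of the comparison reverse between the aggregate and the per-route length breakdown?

No

Long-haul: Pacifica 22/66 = 33.3%, Coastal Air 14/64 = 21.9% → Pacifica
Medium-haul: Pacifica 21/42 = 50.0%, Coastal Air 10/24 = 41.7% → Pacifica
Short-haul: Pacifica 4/5 = 80.0%, Coastal Air 3/5 = 60.0% → Pacifica
Overall: Pacifica 47/113 = 41.6%, Coastal Air 27/93 = 29.0% → Pacifica
Pacifica wins overall and in every route group — no reversal.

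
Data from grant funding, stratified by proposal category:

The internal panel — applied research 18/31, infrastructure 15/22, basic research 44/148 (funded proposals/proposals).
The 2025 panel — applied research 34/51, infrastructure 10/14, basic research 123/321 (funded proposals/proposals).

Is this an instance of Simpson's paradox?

No

Applied research: the internal panel 18/31 = 58.1%, the 2025 panel 34/51 = 66.7% → the 2025 panel
Infrastructure: the internal panel 15/22 = 68.2%, the 2025 panel 10/14 = 71.4% → the 2025 panel
Basic research: the internal panel 44/148 = 29.7%, the 2025 panel 123/321 = 38.3% → the 2025 panel
Overall: the internal panel 77/201 = 38.3%, the 2025 panel 167/386 = 43.3% → the 2025 panel
The 2025 panel wins overall and in every proposal group — no reversal.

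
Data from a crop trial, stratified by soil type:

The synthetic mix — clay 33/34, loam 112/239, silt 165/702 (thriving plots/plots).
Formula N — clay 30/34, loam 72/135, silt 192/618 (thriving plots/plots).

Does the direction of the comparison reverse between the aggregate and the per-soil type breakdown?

No

Clay: the synthetic mix 33/34 = 97.1%, Formula N 30/34 = 88.2% → the synthetic mix
Loam: the synthetic mix 112/239 = 46.9%, Formula N 72/135 = 53.3% → Formula N
Silt: the synthetic mix 165/702 = 23.5%, Formula N 192/618 = 31.1% → Formula N
Overall: the synthetic mix 310/975 = 31.8%, Formula N 294/787 = 37.4% → Formula N
Neither sweeps: the synthetic mix wins 1 of 3 groups, Formula N wins 2. Formula N wins overall but not every group — no Simpson reversal.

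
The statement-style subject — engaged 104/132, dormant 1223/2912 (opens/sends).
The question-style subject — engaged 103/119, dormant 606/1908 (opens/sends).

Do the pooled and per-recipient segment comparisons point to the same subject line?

Engaged: the statement-style subject 104/132 = 78.8%, the question-style subject 103/119 = 86.6% → the question-style subject
Dormant: the statement-style subject 1223/2912 = 42.0%, the question-style subject 606/1908 = 31.8% → the statement-style subject
Overall: the statement-style subject 1327/3044 = 43.6%, the question-style subject 709/2027 = 35.0% → the statement-style subject
Neither sweeps: the statement-style subject wins 1 of 2 groups, the question-style subject wins 1. The statement-style subject wins overall but not every group — no Simpson reversal.

No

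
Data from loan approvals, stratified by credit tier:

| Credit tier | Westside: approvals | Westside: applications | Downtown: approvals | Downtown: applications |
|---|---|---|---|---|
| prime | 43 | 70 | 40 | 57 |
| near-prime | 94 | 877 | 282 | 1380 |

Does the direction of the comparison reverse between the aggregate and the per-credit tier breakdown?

No

Prime: Westside 43/70 = 61.4%, Downtown 40/57 = 70.2% → Downtown
Near-prime: Westside 94/877 = 10.7%, Downtown 282/1380 = 20.4% → Downtown
Overall: Westside 137/947 = 14.5%, Downtown 322/1437 = 22.4% → Downtown
Downtown wins overall and in every credit group — no reversal.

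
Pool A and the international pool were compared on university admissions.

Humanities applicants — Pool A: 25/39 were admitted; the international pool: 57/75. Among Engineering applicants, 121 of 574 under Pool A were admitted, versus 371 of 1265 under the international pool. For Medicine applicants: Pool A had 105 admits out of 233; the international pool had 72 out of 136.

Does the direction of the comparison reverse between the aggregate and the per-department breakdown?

Humanities: Pool A 25/39 = 64.1%, the international pool 57/75 = 76.0% → the international pool
Engineering: Pool A 121/574 = 21.1%, the international pool 371/1265 = 29.3% → the international pool
Medicine: Pool A 105/233 = 45.1%, the international pool 72/136 = 52.9% → the international pool
Overall: Pool A 251/846 = 29.7%, the international pool 500/1476 = 33.9% → the international pool
The international pool wins overall and in every department group — no reversal.

No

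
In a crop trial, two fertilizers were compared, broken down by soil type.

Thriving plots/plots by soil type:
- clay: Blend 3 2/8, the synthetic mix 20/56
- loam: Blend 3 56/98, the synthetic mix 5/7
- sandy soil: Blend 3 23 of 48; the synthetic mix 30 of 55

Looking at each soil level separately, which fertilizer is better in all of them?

Clay: Blend 3 2/8 = 25.0%, the synthetic mix 20/56 = 35.7% → the synthetic mix
Loam: Blend 3 56/98 = 57.1%, the synthetic mix 5/7 = 71.4% → the synthetic mix
Sandy soil: Blend 3 23/48 = 47.9%, the synthetic mix 30/55 = 54.5% → the synthetic mix
The synthetic mix has the higher rate in all 3 groups.

the synthetic mix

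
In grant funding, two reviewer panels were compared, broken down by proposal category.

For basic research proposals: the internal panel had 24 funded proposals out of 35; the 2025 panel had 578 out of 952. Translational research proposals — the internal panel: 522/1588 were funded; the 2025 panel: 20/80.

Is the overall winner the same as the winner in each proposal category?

Basic research: the internal panel 24/35 = 68.6%, the 2025 panel 578/952 = 60.7% → the internal panel
Translational research: the internal panel 522/1588 = 32.9%, the 2025 panel 20/80 = 25.0% → the internal panel
Overall: the internal panel 546/1623 = 33.6%, the 2025 panel 598/1032 = 57.9% → the 2025 panel
The internal panel wins each proposal group but the 2025 panel wins overall — the comparison reverses. The internal panel's proposals skew toward translational research, which has a lower base rate.

No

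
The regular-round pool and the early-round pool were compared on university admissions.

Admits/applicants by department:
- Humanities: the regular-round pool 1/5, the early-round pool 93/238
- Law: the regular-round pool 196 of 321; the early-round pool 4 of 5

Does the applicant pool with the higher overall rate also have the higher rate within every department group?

No

Humanities: the regular-round pool 1/5 = 20.0%, the early-round pool 93/238 = 39.1% → the early-round pool
Law: the regular-round pool 196/321 = 61.1%, the early-round pool 4/5 = 80.0% → the early-round pool
Overall: the regular-round pool 197/326 = 60.4%, the early-round pool 97/243 = 39.9% → the regular-round pool
The early-round pool wins each department group but the regular-round pool wins overall — the comparison reverses. The early-round pool's applicants skew toward Humanities, which has a lower base rate.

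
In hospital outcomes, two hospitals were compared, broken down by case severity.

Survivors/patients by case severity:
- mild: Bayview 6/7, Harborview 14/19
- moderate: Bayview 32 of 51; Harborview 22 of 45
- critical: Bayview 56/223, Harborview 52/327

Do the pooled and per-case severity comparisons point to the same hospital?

Yes

Mild: Bayview 6/7 = 85.7%, Harborview 14/19 = 73.7% → Bayview
Moderate: Bayview 32/51 = 62.7%, Harborview 22/45 = 48.9% → Bayview
Critical: Bayview 56/223 = 25.1%, Harborview 52/327 = 15.9% → Bayview
Overall: Bayview 94/281 = 33.5%, Harborview 88/391 = 22.5% → Bayview
Bayview wins overall and in every case group — no reversal.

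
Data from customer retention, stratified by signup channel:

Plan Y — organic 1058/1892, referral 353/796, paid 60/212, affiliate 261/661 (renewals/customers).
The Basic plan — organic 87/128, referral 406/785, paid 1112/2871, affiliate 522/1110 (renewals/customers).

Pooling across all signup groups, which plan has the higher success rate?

Organic: Plan Y 1058/1892 = 55.9%, the Basic plan 87/128 = 68.0% → the Basic plan
Referral: Plan Y 353/796 = 44.3%, the Basic plan 406/785 = 51.7% → the Basic plan
Paid: Plan Y 60/212 = 28.3%, the Basic plan 1112/2871 = 38.7% → the Basic plan
Affiliate: Plan Y 261/661 = 39.5%, the Basic plan 522/1110 = 47.0% → the Basic plan
Overall: Plan Y 1732/3561 = 48.6%, the Basic plan 2127/4894 = 43.5% → Plan Y
(The Basic plan wins every signup group but Plan Y wins overall — the Basic plan's customers skew toward the low-rate paid group.)

Plan Y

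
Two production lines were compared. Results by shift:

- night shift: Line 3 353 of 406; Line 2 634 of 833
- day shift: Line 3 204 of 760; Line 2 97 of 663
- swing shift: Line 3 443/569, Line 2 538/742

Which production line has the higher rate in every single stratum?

Line 3

Night shift: Line 3 353/406 = 86.9%, Line 2 634/833 = 76.1% → Line 3
Day shift: Line 3 204/760 = 26.8%, Line 2 97/663 = 14.6% → Line 3
Swing shift: Line 3 443/569 = 77.9%, Line 2 538/742 = 72.5% → Line 3
Line 3 has the higher rate in all 3 groups.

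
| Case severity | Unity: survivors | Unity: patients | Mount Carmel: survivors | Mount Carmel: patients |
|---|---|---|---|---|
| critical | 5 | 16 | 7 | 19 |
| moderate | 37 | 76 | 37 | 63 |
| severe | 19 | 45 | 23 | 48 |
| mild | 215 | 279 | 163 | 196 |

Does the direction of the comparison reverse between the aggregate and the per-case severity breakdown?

Critical: Unity 5/16 = 31.2%, Mount Carmel 7/19 = 36.8% → Mount Carmel
Moderate: Unity 37/76 = 48.7%, Mount Carmel 37/63 = 58.7% → Mount Carmel
Severe: Unity 19/45 = 42.2%, Mount Carmel 23/48 = 47.9% → Mount Carmel
Mild: Unity 215/279 = 77.1%, Mount Carmel 163/196 = 83.2% → Mount Carmel
Overall: Unity 276/416 = 66.3%, Mount Carmel 230/326 = 70.6% → Mount Carmel
Mount Carmel wins overall and in every case group — no reversal.

No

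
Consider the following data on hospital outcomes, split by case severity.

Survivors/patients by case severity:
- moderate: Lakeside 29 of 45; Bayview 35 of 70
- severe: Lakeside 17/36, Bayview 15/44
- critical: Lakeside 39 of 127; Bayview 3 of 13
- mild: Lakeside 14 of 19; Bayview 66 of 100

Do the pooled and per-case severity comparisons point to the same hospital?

No

Moderate: Lakeside 29/45 = 64.4%, Bayview 35/70 = 50.0% → Lakeside
Severe: Lakeside 17/36 = 47.2%, Bayview 15/44 = 34.1% → Lakeside
Critical: Lakeside 39/127 = 30.7%, Bayview 3/13 = 23.1% → Lakeside
Mild: Lakeside 14/19 = 73.7%, Bayview 66/100 = 66.0% → Lakeside
Overall: Lakeside 99/227 = 43.6%, Bayview 119/227 = 52.4% → Bayview
Lakeside wins each case group but Bayview wins overall — the comparison reverses. Lakeside's patients skew toward critical, which has a lower base rate.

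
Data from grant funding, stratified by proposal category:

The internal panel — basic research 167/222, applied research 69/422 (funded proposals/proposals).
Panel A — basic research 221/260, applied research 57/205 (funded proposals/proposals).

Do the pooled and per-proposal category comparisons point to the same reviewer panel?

Basic research: the internal panel 167/222 = 75.2%, Panel A 221/260 = 85.0% → Panel A
Applied research: the internal panel 69/422 = 16.4%, Panel A 57/205 = 27.8% → Panel A
Overall: the internal panel 236/644 = 36.6%, Panel A 278/465 = 59.8% → Panel A
Panel A wins overall and in every proposal group — no reversal.

Yes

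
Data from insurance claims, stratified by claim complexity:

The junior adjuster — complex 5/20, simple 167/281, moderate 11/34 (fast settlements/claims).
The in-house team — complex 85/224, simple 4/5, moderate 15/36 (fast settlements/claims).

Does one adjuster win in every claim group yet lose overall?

Complex: the junior adjuster 5/20 = 25.0%, the in-house team 85/224 = 37.9% → the in-house team
Simple: the junior adjuster 167/281 = 59.4%, the in-house team 4/5 = 80.0% → the in-house team
Moderate: the junior adjuster 11/34 = 32.4%, the in-house team 15/36 = 41.7% → the in-house team
Overall: the junior adjuster 183/335 = 54.6%, the in-house team 104/265 = 39.2% → the junior adjuster
The in-house team wins each claim group but the junior adjuster wins overall — the comparison reverses. The in-house team's claims skew toward complex, which has a lower base rate.

Yes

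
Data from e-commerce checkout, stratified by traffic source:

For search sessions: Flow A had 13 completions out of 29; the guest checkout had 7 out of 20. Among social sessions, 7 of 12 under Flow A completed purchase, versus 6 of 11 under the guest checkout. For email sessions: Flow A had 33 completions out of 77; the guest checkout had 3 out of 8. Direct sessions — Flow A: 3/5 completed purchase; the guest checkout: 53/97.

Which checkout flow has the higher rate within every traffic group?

Flow A

Search: Flow A 13/29 = 44.8%, the guest checkout 7/20 = 35.0% → Flow A
Social: Flow A 7/12 = 58.3%, the guest checkout 6/11 = 54.5% → Flow A
Email: Flow A 33/77 = 42.9%, the guest checkout 3/8 = 37.5% → Flow A
Direct: Flow A 3/5 = 60.0%, the guest checkout 53/97 = 54.6% → Flow A
Flow A has the higher rate in all 4 groups.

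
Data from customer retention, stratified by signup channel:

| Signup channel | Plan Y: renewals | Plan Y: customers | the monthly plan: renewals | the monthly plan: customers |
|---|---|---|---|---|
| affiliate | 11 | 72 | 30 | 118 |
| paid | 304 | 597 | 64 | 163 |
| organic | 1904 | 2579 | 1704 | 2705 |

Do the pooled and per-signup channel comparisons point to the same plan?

No

Affiliate: Plan Y 11/72 = 15.3%, the monthly plan 30/118 = 25.4% → the monthly plan
Paid: Plan Y 304/597 = 50.9%, the monthly plan 64/163 = 39.3% → Plan Y
Organic: Plan Y 1904/2579 = 73.8%, the monthly plan 1704/2705 = 63.0% → Plan Y
Overall: Plan Y 2219/3248 = 68.3%, the monthly plan 1798/2986 = 60.2% → Plan Y
Neither sweeps: Plan Y wins 2 of 3 groups, the monthly plan wins 1. Plan Y wins overall but not every group — no Simpson reversal.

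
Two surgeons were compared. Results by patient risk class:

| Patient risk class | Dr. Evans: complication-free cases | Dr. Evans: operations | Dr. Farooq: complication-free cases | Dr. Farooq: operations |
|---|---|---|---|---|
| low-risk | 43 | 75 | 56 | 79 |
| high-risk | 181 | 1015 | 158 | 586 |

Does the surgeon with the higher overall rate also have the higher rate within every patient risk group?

Low-risk: Dr. Evans 43/75 = 57.3%, Dr. Farooq 56/79 = 70.9% → Dr. Farooq
High-risk: Dr. Evans 181/1015 = 17.8%, Dr. Farooq 158/586 = 27.0% → Dr. Farooq
Overall: Dr. Evans 224/1090 = 20.6%, Dr. Farooq 214/665 = 32.2% → Dr. Farooq
Dr. Farooq wins overall and in every patient risk group — no reversal.

Yes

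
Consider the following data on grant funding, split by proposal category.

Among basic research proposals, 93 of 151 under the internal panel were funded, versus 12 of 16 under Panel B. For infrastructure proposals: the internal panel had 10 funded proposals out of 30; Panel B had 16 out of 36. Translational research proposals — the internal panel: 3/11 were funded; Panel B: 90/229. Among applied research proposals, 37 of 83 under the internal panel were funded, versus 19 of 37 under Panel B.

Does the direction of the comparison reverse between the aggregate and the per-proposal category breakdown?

Yes

Basic research: the internal panel 93/151 = 61.6%, Panel B 12/16 = 75.0% → Panel B
Infrastructure: the internal panel 10/30 = 33.3%, Panel B 16/36 = 44.4% → Panel B
Translational research: the internal panel 3/11 = 27.3%, Panel B 90/229 = 39.3% → Panel B
Applied research: the internal panel 37/83 = 44.6%, Panel B 19/37 = 51.4% → Panel B
Overall: the internal panel 143/275 = 52.0%, Panel B 137/318 = 43.1% → the internal panel
Panel B wins each proposal group but the internal panel wins overall — the comparison reverses. Panel B's proposals skew toward translational research, which has a lower base rate.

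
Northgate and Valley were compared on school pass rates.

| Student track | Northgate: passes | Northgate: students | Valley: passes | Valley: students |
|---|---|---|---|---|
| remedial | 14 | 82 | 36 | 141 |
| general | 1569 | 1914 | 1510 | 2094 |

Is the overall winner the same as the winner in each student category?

No

Remedial: Northgate 14/82 = 17.1%, Valley 36/141 = 25.5% → Valley
General: Northgate 1569/1914 = 82.0%, Valley 1510/2094 = 72.1% → Northgate
Overall: Northgate 1583/1996 = 79.3%, Valley 1546/2235 = 69.2% → Northgate
Neither sweeps: Northgate wins 1 of 2 groups, Valley wins 1. Northgate wins overall but not every group — no Simpson reversal.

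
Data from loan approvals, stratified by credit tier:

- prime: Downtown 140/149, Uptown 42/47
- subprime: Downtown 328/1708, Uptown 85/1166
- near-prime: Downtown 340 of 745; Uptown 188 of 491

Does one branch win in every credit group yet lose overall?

No

Prime: Downtown 140/149 = 94.0%, Uptown 42/47 = 89.4% → Downtown
Subprime: Downtown 328/1708 = 19.2%, Uptown 85/1166 = 7.3% → Downtown
Near-prime: Downtown 340/745 = 45.6%, Uptown 188/491 = 38.3% → Downtown
Overall: Downtown 808/2602 = 31.1%, Uptown 315/1704 = 18.5% → Downtown
Downtown wins overall and in every credit group — no reversal.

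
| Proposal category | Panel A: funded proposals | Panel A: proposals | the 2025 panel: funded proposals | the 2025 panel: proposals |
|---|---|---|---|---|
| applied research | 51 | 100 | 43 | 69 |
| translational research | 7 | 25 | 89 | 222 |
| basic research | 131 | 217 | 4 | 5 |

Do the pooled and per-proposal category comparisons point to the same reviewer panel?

Applied research: Panel A 51/100 = 51.0%, the 2025 panel 43/69 = 62.3% → the 2025 panel
Translational research: Panel A 7/25 = 28.0%, the 2025 panel 89/222 = 40.1% → the 2025 panel
Basic research: Panel A 131/217 = 60.4%, the 2025 panel 4/5 = 80.0% → the 2025 panel
Overall: Panel A 189/342 = 55.3%, the 2025 panel 136/296 = 45.9% → Panel A
The 2025 panel wins each proposal group but Panel A wins overall — the comparison reverses. The 2025 panel's proposals skew toward translational research, which has a lower base rate.

No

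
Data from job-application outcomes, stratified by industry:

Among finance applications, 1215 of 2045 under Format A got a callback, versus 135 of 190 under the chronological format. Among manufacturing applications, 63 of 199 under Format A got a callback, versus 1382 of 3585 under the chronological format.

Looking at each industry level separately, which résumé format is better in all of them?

Finance: Format A 1215/2045 = 59.4%, the chronological format 135/190 = 71.1% → the chronological format
Manufacturing: Format A 63/199 = 31.7%, the chronological format 1382/3585 = 38.5% → the chronological format
The chronological format has the higher rate in both groups.

the chronological format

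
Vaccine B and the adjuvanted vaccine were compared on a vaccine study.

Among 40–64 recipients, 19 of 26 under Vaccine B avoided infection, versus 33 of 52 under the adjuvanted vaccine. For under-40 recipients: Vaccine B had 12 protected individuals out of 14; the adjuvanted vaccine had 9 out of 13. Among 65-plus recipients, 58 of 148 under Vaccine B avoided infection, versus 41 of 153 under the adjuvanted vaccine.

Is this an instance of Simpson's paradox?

40–64: Vaccine B 19/26 = 73.1%, the adjuvanted vaccine 33/52 = 63.5% → Vaccine B
Under-40: Vaccine B 12/14 = 85.7%, the adjuvanted vaccine 9/13 = 69.2% → Vaccine B
65-plus: Vaccine B 58/148 = 39.2%, the adjuvanted vaccine 41/153 = 26.8% → Vaccine B
Overall: Vaccine B 89/188 = 47.3%, the adjuvanted vaccine 83/218 = 38.1% → Vaccine B
Vaccine B wins overall and in every age group — no reversal.

No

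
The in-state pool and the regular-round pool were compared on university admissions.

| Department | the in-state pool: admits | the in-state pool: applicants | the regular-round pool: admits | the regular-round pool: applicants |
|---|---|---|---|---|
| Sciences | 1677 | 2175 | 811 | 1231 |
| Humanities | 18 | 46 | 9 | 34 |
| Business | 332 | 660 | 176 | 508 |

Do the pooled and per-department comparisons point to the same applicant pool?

Sciences: the in-state pool 1677/2175 = 77.1%, the regular-round pool 811/1231 = 65.9% → the in-state pool
Humanities: the in-state pool 18/46 = 39.1%, the regular-round pool 9/34 = 26.5% → the in-state pool
Business: the in-state pool 332/660 = 50.3%, the regular-round pool 176/508 = 34.6% → the in-state pool
Overall: the in-state pool 2027/2881 = 70.4%, the regular-round pool 996/1773 = 56.2% → the in-state pool
The in-state pool wins overall and in every department group — no reversal.

Yes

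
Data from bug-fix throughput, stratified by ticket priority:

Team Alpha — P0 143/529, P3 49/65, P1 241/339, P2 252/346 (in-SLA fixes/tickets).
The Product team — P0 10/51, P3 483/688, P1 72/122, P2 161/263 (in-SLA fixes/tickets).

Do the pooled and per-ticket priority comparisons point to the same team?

P0: Team Alpha 143/529 = 27.0%, the Product team 10/51 = 19.6% → Team Alpha
P3: Team Alpha 49/65 = 75.4%, the Product team 483/688 = 70.2% → Team Alpha
P1: Team Alpha 241/339 = 71.1%, the Product team 72/122 = 59.0% → Team Alpha
P2: Team Alpha 252/346 = 72.8%, the Product team 161/263 = 61.2% → Team Alpha
Overall: Team Alpha 685/1279 = 53.6%, the Product team 726/1124 = 64.6% → the Product team
Team Alpha wins each ticket group but the Product team wins overall — the comparison reverses. Team Alpha's tickets skew toward P0, which has a lower base rate.

No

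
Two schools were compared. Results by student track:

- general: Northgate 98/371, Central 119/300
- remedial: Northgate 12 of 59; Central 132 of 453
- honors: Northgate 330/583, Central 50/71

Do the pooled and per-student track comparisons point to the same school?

No

General: Northgate 98/371 = 26.4%, Central 119/300 = 39.7% → Central
Remedial: Northgate 12/59 = 20.3%, Central 132/453 = 29.1% → Central
Honors: Northgate 330/583 = 56.6%, Central 50/71 = 70.4% → Central
Overall: Northgate 440/1013 = 43.4%, Central 301/824 = 36.5% → Northgate
Central wins each student group but Northgate wins overall — the comparison reverses. Central's students skew toward remedial, which has a lower base rate.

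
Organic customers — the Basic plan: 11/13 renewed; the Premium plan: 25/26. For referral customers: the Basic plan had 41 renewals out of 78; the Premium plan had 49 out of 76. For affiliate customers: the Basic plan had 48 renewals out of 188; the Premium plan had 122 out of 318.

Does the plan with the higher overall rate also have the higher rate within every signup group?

Yes

Organic: the Basic plan 11/13 = 84.6%, the Premium plan 25/26 = 96.2% → the Premium plan
Referral: the Basic plan 41/78 = 52.6%, the Premium plan 49/76 = 64.5% → the Premium plan
Affiliate: the Basic plan 48/188 = 25.5%, the Premium plan 122/318 = 38.4% → the Premium plan
Overall: the Basic plan 100/279 = 35.8%, the Premium plan 196/420 = 46.7% → the Premium plan
The Premium plan wins overall and in every signup group — no reversal.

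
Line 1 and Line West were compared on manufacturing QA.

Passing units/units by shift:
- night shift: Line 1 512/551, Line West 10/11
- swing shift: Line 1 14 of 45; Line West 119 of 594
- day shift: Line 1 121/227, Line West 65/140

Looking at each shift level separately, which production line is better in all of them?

Night shift: Line 1 512/551 = 92.9%, Line West 10/11 = 90.9% → Line 1
Swing shift: Line 1 14/45 = 31.1%, Line West 119/594 = 20.0% → Line 1
Day shift: Line 1 121/227 = 53.3%, Line West 65/140 = 46.4% → Line 1
Line 1 has the higher rate in all 3 groups.

Line 1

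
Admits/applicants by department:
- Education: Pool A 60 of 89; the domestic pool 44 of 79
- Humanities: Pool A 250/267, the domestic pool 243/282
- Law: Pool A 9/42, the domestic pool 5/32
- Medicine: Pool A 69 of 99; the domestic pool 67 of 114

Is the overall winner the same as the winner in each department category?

Yes

Education: Pool A 60/89 = 67.4%, the domestic pool 44/79 = 55.7% → Pool A
Humanities: Pool A 250/267 = 93.6%, the domestic pool 243/282 = 86.2% → Pool A
Law: Pool A 9/42 = 21.4%, the domestic pool 5/32 = 15.6% → Pool A
Medicine: Pool A 69/99 = 69.7%, the domestic pool 67/114 = 58.8% → Pool A
Overall: Pool A 388/497 = 78.1%, the domestic pool 359/507 = 70.8% → Pool A
Pool A wins overall and in every department group — no reversal.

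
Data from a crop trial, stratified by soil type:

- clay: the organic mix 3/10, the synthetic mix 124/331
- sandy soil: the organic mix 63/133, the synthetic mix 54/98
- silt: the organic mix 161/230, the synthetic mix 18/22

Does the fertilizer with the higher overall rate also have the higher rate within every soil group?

Clay: the organic mix 3/10 = 30.0%, the synthetic mix 124/331 = 37.5% → the synthetic mix
Sandy soil: the organic mix 63/133 = 47.4%, the synthetic mix 54/98 = 55.1% → the synthetic mix
Silt: the organic mix 161/230 = 70.0%, the synthetic mix 18/22 = 81.8% → the synthetic mix
Overall: the organic mix 227/373 = 60.9%, the synthetic mix 196/451 = 43.5% → the organic mix
The synthetic mix wins each soil group but the organic mix wins overall — the comparison reverses. The synthetic mix's plots skew toward clay, which has a lower base rate.

No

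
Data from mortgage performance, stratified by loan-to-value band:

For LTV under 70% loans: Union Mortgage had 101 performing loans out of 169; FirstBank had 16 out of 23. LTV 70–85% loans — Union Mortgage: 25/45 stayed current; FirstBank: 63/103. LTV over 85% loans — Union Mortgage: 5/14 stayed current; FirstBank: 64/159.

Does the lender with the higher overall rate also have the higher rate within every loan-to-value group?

LTV under 70%: Union Mortgage 101/169 = 59.8%, FirstBank 16/23 = 69.6% → FirstBank
LTV 70–85%: Union Mortgage 25/45 = 55.6%, FirstBank 63/103 = 61.2% → FirstBank
LTV over 85%: Union Mortgage 5/14 = 35.7%, FirstBank 64/159 = 40.3% → FirstBank
Overall: Union Mortgage 131/228 = 57.5%, FirstBank 143/285 = 50.2% → Union Mortgage
FirstBank wins each loan-to-value group but Union Mortgage wins overall — the comparison reverses. FirstBank's loans skew toward LTV over 85%, which has a lower base rate.

No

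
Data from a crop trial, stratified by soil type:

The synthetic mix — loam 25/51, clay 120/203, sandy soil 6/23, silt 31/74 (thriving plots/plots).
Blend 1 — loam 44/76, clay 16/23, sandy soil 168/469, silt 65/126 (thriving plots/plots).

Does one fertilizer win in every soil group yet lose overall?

Yes

Loam: the synthetic mix 25/51 = 49.0%, Blend 1 44/76 = 57.9% → Blend 1
Clay: the synthetic mix 120/203 = 59.1%, Blend 1 16/23 = 69.6% → Blend 1
Sandy soil: the synthetic mix 6/23 = 26.1%, Blend 1 168/469 = 35.8% → Blend 1
Silt: the synthetic mix 31/74 = 41.9%, Blend 1 65/126 = 51.6% → Blend 1
Overall: the synthetic mix 182/351 = 51.9%, Blend 1 293/694 = 42.2% → the synthetic mix
Blend 1 wins each soil group but the synthetic mix wins overall — the comparison reverses. Blend 1's plots skew toward sandy soil, which has a lower base rate.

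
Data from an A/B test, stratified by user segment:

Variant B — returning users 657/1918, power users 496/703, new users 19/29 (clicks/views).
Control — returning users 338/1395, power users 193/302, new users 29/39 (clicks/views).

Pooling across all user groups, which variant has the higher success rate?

Variant B

Returning users: Variant B 657/1918 = 34.3%, Control 338/1395 = 24.2% → Variant B
Power users: Variant B 496/703 = 70.6%, Control 193/302 = 63.9% → Variant B
New users: Variant B 19/29 = 65.5%, Control 29/39 = 74.4% → Control
Overall: Variant B 1172/2650 = 44.2%, Control 560/1736 = 32.3% → Variant B
(Neither sweeps every user group, but Variant B has the higher pooled rate.)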